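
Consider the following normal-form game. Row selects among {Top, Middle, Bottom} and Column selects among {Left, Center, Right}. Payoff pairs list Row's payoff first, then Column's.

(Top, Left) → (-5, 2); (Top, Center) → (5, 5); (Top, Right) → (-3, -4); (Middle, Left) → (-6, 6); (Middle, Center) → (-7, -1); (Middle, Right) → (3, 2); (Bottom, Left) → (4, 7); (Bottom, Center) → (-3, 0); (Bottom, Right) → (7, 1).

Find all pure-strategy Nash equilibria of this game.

(Top, Center) and (Bottom, Left)

Find each player's best response to every opponent strategy; NE are the intersections.
Row's best responses — vs Left: Bottom (payoff 4); vs Center: Top (payoff 5); vs Right: Bottom (payoff 7).
Column's best responses — vs Top: Center (payoff 5); vs Middle: Left (payoff 6); vs Bottom: Left (payoff 7).
Mutual best responses occur at (Top, Center) and (Bottom, Left); at each, neither player gains by switching.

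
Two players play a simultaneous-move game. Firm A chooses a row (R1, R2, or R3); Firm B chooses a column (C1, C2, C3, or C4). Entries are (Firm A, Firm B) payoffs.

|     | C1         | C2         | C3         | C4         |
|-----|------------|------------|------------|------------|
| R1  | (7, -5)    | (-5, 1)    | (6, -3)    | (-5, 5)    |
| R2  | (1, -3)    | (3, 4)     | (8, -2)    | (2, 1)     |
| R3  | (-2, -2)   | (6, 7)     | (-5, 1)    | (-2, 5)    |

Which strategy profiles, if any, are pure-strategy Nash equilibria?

A profile is a Nash equilibrium when each player is best-responding to the other.
Firm A's best responses — vs C1: R1 (payoff 7); vs C2: R3 (payoff 6); vs C3: R2 (payoff 8); vs C4: R2 (payoff 2).
Firm B's best responses — vs R1: C4 (payoff 5); vs R2: C2 (payoff 4); vs R3: C2 (payoff 7).
The only mutual best response is (R3, C2); neither player gains by switching there.

(R3, C2)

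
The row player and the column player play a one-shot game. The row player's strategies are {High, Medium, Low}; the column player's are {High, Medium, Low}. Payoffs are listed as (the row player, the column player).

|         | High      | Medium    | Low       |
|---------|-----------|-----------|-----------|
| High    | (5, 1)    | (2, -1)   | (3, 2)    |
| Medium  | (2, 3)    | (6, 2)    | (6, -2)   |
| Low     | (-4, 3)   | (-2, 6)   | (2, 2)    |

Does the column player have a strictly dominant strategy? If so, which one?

No strictly dominant strategy

A strategy is strictly dominant if it gives the column player a strictly higher payoff than every other strategy, against every choice by the opponent.
High is not dominant: against High, Low gives 2 > 1.
Medium is not dominant: against High, High gives 1 > -1.
Low is not dominant: against Medium, High gives 3 > -2.
No single strategy is best against every opponent action.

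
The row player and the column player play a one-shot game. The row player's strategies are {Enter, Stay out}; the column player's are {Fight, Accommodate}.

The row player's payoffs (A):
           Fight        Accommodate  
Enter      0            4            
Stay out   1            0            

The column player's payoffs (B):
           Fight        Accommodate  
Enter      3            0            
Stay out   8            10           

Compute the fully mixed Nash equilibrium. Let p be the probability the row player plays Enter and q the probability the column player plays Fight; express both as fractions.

p = 2/5, q = 4/5

Each player's mixing probability is pinned down by making the *other* player indifferent.
The column player indifferent between Fight and Accommodate: p·3 + (1−p)·8 = p·0 + (1−p)·10 ⟹ 8 + (-5)p = 10 + (-10)p ⟹ p = 2/5.
The row player indifferent between Enter and Stay out: q·0 + (1−q)·4 = q·1 + (1−q)·0 ⟹ 4 + (-4)q = 0 + 1q ⟹ q = 4/5.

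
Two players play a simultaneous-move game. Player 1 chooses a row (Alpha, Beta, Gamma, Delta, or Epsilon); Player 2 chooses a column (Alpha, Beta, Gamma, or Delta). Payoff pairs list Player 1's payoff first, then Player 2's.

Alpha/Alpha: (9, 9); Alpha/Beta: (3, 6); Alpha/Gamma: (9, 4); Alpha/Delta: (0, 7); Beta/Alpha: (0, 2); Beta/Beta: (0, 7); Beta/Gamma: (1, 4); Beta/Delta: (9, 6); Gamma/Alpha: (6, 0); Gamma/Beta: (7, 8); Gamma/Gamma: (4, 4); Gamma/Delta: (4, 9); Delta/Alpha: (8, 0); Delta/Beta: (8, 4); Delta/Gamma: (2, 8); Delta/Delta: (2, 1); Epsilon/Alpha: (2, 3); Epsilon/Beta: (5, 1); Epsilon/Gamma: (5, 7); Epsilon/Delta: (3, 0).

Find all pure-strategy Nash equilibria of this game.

(Alpha, Alpha)

A profile is a Nash equilibrium when each player is best-responding to the other.
Player 1's best responses — vs Alpha: Alpha (payoff 9); vs Beta: Delta (payoff 8); vs Gamma: Alpha (payoff 9); vs Delta: Beta (payoff 9).
Player 2's best responses — vs Alpha: Alpha (payoff 9); vs Beta: Beta (payoff 7); vs Gamma: Delta (payoff 9); vs Delta: Gamma (payoff 8); vs Epsilon: Gamma (payoff 7).
The only mutual best response is (Alpha, Alpha); neither player gains by switching there.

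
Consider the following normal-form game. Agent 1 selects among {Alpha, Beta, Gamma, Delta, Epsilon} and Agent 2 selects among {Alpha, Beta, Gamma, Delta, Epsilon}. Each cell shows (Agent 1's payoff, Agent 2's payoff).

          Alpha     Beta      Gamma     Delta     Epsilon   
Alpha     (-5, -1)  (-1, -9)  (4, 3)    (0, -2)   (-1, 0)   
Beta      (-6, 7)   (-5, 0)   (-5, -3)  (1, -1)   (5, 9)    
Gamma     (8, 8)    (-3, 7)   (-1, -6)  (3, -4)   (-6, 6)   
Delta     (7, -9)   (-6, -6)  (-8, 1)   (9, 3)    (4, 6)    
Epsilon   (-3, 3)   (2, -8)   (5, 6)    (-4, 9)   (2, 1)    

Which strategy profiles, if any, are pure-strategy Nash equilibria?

(Beta, Epsilon) and (Gamma, Alpha)

A profile is a Nash equilibrium when each player is best-responding to the other.
Agent 1's best responses — vs Alpha: Gamma (payoff 8); vs Beta: Epsilon (payoff 2); vs Gamma: Epsilon (payoff 5); vs Delta: Delta (payoff 9); vs Epsilon: Beta (payoff 5).
Agent 2's best responses — vs Alpha: Gamma (payoff 3); vs Beta: Epsilon (payoff 9); vs Gamma: Alpha (payoff 8); vs Delta: Epsilon (payoff 6); vs Epsilon: Delta (payoff 9).
Mutual best responses occur at (Beta, Epsilon) and (Gamma, Alpha); at each, neither player gains by switching.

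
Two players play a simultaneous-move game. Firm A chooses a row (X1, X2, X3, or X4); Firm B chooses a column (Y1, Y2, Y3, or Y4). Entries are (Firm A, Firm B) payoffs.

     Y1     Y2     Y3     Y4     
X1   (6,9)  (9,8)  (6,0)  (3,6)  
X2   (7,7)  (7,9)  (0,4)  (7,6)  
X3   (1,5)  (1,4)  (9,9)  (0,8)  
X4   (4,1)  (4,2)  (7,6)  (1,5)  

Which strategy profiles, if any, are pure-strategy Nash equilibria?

(X3, Y3)

A profile is a Nash equilibrium when each player is best-responding to the other.
Firm A's best responses — vs Y1: X2 (payoff 7); vs Y2: X1 (payoff 9); vs Y3: X3 (payoff 9); vs Y4: X2 (payoff 7).
Firm B's best responses — vs X1: Y1 (payoff 9); vs X2: Y2 (payoff 9); vs X3: Y3 (payoff 9); vs X4: Y3 (payoff 6).
The only mutual best response is (X3, Y3); neither player gains by switching there.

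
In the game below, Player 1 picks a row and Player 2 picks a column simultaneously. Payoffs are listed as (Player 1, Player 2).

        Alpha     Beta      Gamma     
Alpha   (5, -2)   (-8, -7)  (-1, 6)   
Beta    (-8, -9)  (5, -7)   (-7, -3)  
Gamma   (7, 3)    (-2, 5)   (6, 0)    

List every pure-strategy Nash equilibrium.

Check mutual best responses: a cell is a NE iff neither player can gain by unilaterally deviating.
Player 1's best responses — vs Alpha: Gamma (payoff 7); vs Beta: Beta (payoff 5); vs Gamma: Gamma (payoff 6).
Player 2's best responses — vs Alpha: Gamma (payoff 6); vs Beta: Gamma (payoff -3); vs Gamma: Beta (payoff 5).
No cell has both players best-responding. For instance, Player 1's best reply to Beta is Beta, but against Beta Player 2 prefers Gamma over Beta.

None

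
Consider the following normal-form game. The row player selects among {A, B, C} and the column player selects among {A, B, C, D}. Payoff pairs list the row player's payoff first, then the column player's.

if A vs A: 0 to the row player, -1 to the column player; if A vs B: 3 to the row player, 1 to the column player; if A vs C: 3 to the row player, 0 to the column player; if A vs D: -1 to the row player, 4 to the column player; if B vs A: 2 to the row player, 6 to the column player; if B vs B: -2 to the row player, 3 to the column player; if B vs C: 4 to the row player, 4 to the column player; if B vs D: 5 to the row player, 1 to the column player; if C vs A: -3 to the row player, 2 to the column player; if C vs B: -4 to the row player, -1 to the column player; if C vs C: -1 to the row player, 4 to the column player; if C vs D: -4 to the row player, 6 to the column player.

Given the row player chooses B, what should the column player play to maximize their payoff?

With the row player fixed at B, the column player's payoffs are: A → 6, B → 3, C → 4, D → 1.
The maximum is 6, achieved by A.

A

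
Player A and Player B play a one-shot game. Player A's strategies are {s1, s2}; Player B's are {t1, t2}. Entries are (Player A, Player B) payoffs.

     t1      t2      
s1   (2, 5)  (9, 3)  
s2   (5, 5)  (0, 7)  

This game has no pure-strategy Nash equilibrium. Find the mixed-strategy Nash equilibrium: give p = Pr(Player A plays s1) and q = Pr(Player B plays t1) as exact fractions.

p = 1/2, q = 3/4

In a mixed NE each player is indifferent between their pure strategies, so the opponent's mix sets the indifference.
Player B indifferent between t1 and t2: p·5 + (1−p)·5 = p·3 + (1−p)·7 ⟹ 5 + 0p = 7 + (-4)p ⟹ p = 1/2.
Player A indifferent between s1 and s2: q·2 + (1−q)·9 = q·5 + (1−q)·0 ⟹ 9 + (-7)q = 0 + 5q ⟹ q = 3/4.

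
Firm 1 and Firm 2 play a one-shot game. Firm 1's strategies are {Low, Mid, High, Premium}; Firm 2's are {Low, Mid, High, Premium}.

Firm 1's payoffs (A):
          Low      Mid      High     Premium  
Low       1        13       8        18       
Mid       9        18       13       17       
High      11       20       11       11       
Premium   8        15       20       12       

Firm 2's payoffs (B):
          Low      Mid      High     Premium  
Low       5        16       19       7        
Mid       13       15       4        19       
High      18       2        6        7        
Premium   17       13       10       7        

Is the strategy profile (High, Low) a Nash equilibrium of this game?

Yes

Holding Firm 2 at Low: Firm 1 gets 11 from High, versus 1 from Low, 9 from Mid, 8 from Premium. No profitable deviation for Firm 1.
Holding Firm 1 at High: Firm 2 gets 18 from Low, versus 2 from Mid, 6 from High, 7 from Premium. No profitable deviation for Firm 2 either.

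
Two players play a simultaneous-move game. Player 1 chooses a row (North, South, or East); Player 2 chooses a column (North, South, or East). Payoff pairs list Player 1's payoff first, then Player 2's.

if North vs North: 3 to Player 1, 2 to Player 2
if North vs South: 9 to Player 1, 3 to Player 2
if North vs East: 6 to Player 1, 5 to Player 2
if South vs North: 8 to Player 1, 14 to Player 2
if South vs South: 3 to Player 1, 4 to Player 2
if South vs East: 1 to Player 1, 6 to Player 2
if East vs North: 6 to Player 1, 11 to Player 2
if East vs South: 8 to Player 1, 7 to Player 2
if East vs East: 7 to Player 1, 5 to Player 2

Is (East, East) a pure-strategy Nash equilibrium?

No

Holding Player 2 at East: Player 1 gets 7 from East, versus 6 from North, 1 from South. No profitable deviation for Player 1.
Holding Player 1 at East: Player 2 gets 5 from East but could get 11 by switching to North. Player 2 has a profitable deviation.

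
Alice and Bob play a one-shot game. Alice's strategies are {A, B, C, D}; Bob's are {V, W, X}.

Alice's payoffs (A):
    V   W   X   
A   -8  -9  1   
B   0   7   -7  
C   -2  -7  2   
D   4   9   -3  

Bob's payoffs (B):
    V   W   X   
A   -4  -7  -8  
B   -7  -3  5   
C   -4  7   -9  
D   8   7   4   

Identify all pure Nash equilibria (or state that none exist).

(D, V)

Check mutual best responses: a cell is a NE iff neither player can gain by unilaterally deviating.
Alice's best responses — vs V: D (payoff 4); vs W: D (payoff 9); vs X: C (payoff 2).
Bob's best responses — vs A: V (payoff -4); vs B: X (payoff 5); vs C: W (payoff 7); vs D: V (payoff 8).
The only mutual best response is (D, V); neither player gains by switching there.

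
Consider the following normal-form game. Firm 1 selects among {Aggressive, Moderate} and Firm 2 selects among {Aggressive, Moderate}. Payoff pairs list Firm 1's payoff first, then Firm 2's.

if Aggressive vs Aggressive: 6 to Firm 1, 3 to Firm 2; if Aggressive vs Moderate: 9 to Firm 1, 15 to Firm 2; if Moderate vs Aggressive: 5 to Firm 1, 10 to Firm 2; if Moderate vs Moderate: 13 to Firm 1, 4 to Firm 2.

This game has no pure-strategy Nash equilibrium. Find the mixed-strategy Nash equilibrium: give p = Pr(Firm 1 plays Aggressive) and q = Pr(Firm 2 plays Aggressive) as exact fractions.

Each player's mixing probability is pinned down by making the *other* player indifferent.
Firm 2 indifferent between Aggressive and Moderate: p·3 + (1−p)·10 = p·15 + (1−p)·4 ⟹ 10 + (-7)p = 4 + 11p ⟹ p = 1/3.
Firm 1 indifferent between Aggressive and Moderate: q·6 + (1−q)·9 = q·5 + (1−q)·13 ⟹ 9 + (-3)q = 13 + (-8)q ⟹ q = 4/5.

p = 1/3, q = 4/5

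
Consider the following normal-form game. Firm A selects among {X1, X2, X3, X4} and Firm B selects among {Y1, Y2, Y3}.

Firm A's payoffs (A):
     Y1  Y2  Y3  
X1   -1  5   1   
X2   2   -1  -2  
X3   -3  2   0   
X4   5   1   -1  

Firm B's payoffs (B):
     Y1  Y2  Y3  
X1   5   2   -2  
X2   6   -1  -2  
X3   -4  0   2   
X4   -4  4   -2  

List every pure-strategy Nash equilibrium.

Find each player's best response to every opponent strategy; NE are the intersections.
Firm A's best responses — vs Y1: X4 (payoff 5); vs Y2: X1 (payoff 5); vs Y3: X1 (payoff 1).
Firm B's best responses — vs X1: Y1 (payoff 5); vs X2: Y1 (payoff 6); vs X3: Y3 (payoff 2); vs X4: Y2 (payoff 4).
No cell has both players best-responding. For instance, Firm A's best reply to Y3 is X1, but against X1 Firm B prefers Y1 over Y3.

None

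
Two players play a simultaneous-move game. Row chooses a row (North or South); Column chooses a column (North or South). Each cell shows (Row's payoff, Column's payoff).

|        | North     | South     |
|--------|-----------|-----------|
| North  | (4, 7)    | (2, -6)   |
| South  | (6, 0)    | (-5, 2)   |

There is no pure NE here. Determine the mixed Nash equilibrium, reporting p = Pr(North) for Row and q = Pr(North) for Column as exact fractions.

p = 2/15, q = 7/9

In a mixed NE each player is indifferent between their pure strategies, so the opponent's mix sets the indifference.
Column indifferent between North and South: p·7 + (1−p)·0 = p·(-6) + (1−p)·2 ⟹ 0 + 7p = 2 + (-8)p ⟹ p = 2/15.
Row indifferent between North and South: q·4 + (1−q)·2 = q·6 + (1−q)·(-5) ⟹ 2 + 2q = (-5) + 11q ⟹ q = 7/9.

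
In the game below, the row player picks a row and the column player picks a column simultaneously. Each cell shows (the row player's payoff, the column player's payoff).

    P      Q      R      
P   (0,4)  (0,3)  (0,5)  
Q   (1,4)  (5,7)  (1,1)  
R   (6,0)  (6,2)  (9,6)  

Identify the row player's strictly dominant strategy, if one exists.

R

A strategy is strictly dominant if it gives the row player a strictly higher payoff than every other strategy, against every choice by the opponent.
R strictly dominates: vs P: 6 > each of {0, 1}; vs Q: 6 > each of {0, 5}; vs R: 9 > each of {0, 1}.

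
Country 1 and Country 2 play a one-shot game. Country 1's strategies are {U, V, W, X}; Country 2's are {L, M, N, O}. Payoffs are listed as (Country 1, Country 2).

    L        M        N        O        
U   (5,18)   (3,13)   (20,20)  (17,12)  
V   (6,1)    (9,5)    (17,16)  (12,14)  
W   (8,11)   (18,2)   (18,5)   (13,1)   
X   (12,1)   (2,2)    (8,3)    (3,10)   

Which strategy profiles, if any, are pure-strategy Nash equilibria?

(U, N)

A profile is a Nash equilibrium when each player is best-responding to the other.
Country 1's best responses — vs L: X (payoff 12); vs M: W (payoff 18); vs N: U (payoff 20); vs O: U (payoff 17).
Country 2's best responses — vs U: N (payoff 20); vs V: N (payoff 16); vs W: L (payoff 11); vs X: O (payoff 10).
The only mutual best response is (U, N); neither player gains by switching there.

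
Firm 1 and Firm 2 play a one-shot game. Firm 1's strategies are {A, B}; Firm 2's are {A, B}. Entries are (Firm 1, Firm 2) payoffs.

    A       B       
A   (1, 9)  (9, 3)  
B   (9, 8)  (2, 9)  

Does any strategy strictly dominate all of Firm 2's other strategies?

A strategy is strictly dominant if it gives Firm 2 a strictly higher payoff than every other strategy, against every choice by the opponent.
A is not dominant: against B, B gives 9 > 8.
B is not dominant: against A, A gives 9 > 3.
No single strategy is best against every opponent action.

No strictly dominant strategy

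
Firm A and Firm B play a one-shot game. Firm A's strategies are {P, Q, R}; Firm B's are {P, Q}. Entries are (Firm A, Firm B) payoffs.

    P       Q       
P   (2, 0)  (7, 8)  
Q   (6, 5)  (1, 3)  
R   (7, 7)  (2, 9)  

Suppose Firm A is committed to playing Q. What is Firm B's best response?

With Firm A fixed at Q, Firm B's payoffs are: P → 5, Q → 3.
The maximum is 5, achieved by P.

P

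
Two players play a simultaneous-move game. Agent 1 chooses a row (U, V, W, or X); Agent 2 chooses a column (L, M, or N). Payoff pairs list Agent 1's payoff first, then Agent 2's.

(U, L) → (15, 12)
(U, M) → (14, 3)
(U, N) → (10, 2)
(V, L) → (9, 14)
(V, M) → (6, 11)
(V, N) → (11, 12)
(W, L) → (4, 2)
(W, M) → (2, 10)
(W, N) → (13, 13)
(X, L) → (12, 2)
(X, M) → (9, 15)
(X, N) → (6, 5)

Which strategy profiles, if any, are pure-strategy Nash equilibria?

(U, L) and (W, N)

A profile is a Nash equilibrium when each player is best-responding to the other.
Agent 1's best responses — vs L: U (payoff 15); vs M: U (payoff 14); vs N: W (payoff 13).
Agent 2's best responses — vs U: L (payoff 12); vs V: L (payoff 14); vs W: N (payoff 13); vs X: M (payoff 15).
Mutual best responses occur at (U, L) and (W, N); at each, neither player gains by switching.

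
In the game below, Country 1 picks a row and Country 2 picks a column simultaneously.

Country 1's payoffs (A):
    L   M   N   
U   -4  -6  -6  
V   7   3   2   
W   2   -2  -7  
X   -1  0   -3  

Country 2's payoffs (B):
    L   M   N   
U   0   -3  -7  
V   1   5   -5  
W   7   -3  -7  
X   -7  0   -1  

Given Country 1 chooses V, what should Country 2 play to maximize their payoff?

M

With Country 1 fixed at V, Country 2's payoffs are: L → 1, M → 5, N → -5.
The maximum is 5, achieved by M.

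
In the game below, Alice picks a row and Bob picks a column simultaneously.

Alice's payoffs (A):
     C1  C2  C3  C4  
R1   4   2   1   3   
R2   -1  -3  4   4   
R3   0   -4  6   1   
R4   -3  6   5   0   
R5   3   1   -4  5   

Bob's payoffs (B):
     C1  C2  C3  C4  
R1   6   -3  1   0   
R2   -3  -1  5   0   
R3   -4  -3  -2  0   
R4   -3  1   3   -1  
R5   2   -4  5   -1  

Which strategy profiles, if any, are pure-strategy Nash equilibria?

A profile is a Nash equilibrium when each player is best-responding to the other.
Alice's best responses — vs C1: R1 (payoff 4); vs C2: R4 (payoff 6); vs C3: R3 (payoff 6); vs C4: R5 (payoff 5).
Bob's best responses — vs R1: C1 (payoff 6); vs R2: C3 (payoff 5); vs R3: C4 (payoff 0); vs R4: C3 (payoff 3); vs R5: C3 (payoff 5).
The only mutual best response is (R1, C1); neither player gains by switching there.

(R1, C1)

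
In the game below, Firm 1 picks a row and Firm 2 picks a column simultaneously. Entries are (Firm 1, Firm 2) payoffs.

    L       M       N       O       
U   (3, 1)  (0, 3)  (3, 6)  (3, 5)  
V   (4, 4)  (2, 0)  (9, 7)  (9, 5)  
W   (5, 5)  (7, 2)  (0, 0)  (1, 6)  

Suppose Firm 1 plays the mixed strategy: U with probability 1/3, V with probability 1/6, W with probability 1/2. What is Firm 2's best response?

Compute Firm 2's expected payoff from each pure strategy against the given mix.
L: (1/3)·1 + (1/6)·4 + (1/2)·5 = 7/2
M: (1/3)·3 + (1/6)·0 + (1/2)·2 = 2
N: (1/3)·6 + (1/6)·7 + (1/2)·0 = 19/6
O: (1/3)·5 + (1/6)·5 + (1/2)·6 = 11/2
Highest expected payoff is 11/2, from O.

O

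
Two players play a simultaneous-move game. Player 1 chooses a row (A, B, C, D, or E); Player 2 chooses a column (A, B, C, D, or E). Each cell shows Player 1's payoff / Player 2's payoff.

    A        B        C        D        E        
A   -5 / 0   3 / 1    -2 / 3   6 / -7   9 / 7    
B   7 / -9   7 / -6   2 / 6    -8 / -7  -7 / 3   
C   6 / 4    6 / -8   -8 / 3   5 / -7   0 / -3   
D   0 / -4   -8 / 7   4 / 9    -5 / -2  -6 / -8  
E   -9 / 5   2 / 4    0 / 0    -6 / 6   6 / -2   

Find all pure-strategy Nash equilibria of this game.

Find each player's best response to every opponent strategy; NE are the intersections.
Player 1's best responses — vs A: B (payoff 7); vs B: B (payoff 7); vs C: D (payoff 4); vs D: A (payoff 6); vs E: A (payoff 9).
Player 2's best responses — vs A: E (payoff 7); vs B: C (payoff 6); vs C: A (payoff 4); vs D: C (payoff 9); vs E: D (payoff 6).
Mutual best responses occur at (A, E) and (D, C); at each, neither player gains by switching.

(A, E) and (D, C)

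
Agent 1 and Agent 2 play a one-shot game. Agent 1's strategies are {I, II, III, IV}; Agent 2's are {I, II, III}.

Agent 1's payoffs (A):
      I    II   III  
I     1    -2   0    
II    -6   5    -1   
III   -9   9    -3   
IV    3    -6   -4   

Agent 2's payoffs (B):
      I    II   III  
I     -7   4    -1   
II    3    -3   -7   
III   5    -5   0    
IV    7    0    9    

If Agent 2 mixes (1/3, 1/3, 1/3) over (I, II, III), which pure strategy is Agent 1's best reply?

Agent 1's best reply maximizes expected payoff against the mix.
I: (1/3)·1 + (1/3)·(-2) + (1/3)·0 = -1/3
II: (1/3)·(-6) + (1/3)·5 + (1/3)·(-1) = -2/3
III: (1/3)·(-9) + (1/3)·9 + (1/3)·(-3) = -1
IV: (1/3)·3 + (1/3)·(-6) + (1/3)·(-4) = -7/3
Highest expected payoff is -1/3, from I.

I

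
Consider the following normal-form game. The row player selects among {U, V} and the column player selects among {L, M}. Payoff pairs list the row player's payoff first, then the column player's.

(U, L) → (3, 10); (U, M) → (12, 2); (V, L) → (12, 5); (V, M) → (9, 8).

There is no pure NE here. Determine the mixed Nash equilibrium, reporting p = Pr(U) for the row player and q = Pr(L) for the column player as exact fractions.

Each player's mixing probability is pinned down by making the *other* player indifferent.
The column player indifferent between L and M: p·10 + (1−p)·5 = p·2 + (1−p)·8 ⟹ 5 + 5p = 8 + (-6)p ⟹ p = 3/11.
The row player indifferent between U and V: q·3 + (1−q)·12 = q·12 + (1−q)·9 ⟹ 12 + (-9)q = 9 + 3q ⟹ q = 1/4.

p = 3/11, q = 1/4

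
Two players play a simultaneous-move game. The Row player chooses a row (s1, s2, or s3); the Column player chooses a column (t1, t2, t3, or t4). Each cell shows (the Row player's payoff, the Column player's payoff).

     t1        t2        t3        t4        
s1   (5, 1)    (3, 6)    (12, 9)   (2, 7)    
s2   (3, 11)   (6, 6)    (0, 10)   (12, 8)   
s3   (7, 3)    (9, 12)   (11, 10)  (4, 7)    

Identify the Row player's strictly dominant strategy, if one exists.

No strictly dominant strategy

Check whether one of the Row player's strategies beats all alternatives regardless of what the opponent does.
s1 is not dominant: against t1, s3 gives 7 > 5.
s2 is not dominant: against t1, s1 gives 5 > 3.
s3 is not dominant: against t3, s1 gives 12 > 11.
No single strategy is best against every opponent action.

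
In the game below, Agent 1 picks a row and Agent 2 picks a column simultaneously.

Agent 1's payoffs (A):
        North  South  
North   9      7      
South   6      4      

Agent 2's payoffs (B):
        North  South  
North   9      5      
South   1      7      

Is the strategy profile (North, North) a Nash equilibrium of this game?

Holding Agent 2 at North: Agent 1 gets 9 from North, versus 6 from South. No profitable deviation for Agent 1.
Holding Agent 1 at North: Agent 2 gets 9 from North, versus 5 from South. No profitable deviation for Agent 2 either.

Yes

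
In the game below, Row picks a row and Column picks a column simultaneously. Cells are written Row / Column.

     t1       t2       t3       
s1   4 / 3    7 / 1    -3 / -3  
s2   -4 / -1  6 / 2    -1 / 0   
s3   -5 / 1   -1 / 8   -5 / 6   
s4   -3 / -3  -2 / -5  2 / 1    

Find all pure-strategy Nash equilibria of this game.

(s1, t1) and (s4, t3)

A profile is a Nash equilibrium when each player is best-responding to the other.
Row's best responses — vs t1: s1 (payoff 4); vs t2: s1 (payoff 7); vs t3: s4 (payoff 2).
Column's best responses — vs s1: t1 (payoff 3); vs s2: t2 (payoff 2); vs s3: t2 (payoff 8); vs s4: t3 (payoff 1).
Mutual best responses occur at (s1, t1) and (s4, t3); at each, neither player gains by switching.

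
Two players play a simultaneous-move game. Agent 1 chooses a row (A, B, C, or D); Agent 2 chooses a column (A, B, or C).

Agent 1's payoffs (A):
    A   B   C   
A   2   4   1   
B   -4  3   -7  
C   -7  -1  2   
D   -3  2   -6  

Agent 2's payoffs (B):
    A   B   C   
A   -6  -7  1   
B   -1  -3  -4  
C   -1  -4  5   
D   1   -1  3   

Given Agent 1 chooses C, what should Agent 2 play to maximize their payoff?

With Agent 1 fixed at C, Agent 2's payoffs are: A → -1, B → -4, C → 5.
The maximum is 5, achieved by C.

C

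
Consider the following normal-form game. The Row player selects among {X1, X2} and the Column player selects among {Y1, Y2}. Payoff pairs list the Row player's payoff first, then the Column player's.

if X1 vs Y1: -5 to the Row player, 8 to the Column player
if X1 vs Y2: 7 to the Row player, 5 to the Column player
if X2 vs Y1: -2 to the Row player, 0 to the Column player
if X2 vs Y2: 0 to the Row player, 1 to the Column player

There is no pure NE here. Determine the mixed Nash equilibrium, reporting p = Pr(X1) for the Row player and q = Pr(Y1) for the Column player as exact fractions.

p = 1/4, q = 7/10

Each player's mixing probability is pinned down by making the *other* player indifferent.
The Column player indifferent between Y1 and Y2: p·8 + (1−p)·0 = p·5 + (1−p)·1 ⟹ 0 + 8p = 1 + 4p ⟹ p = 1/4.
The Row player indifferent between X1 and X2: q·(-5) + (1−q)·7 = q·(-2) + (1−q)·0 ⟹ 7 + (-12)q = 0 + (-2)q ⟹ q = 7/10.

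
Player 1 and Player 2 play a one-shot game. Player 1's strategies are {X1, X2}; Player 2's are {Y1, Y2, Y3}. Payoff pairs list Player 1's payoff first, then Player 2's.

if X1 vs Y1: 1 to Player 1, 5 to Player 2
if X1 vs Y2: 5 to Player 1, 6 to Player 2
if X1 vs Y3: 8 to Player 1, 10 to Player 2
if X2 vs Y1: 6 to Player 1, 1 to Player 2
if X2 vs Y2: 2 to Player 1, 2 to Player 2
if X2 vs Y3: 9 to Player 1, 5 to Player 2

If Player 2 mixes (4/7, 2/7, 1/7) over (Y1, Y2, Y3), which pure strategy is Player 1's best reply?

X2

Compute Player 1's expected payoff from each pure strategy against the given mix.
X1: (4/7)·1 + (2/7)·5 + (1/7)·8 = 22/7
X2: (4/7)·6 + (2/7)·2 + (1/7)·9 = 37/7
Highest expected payoff is 37/7, from X2.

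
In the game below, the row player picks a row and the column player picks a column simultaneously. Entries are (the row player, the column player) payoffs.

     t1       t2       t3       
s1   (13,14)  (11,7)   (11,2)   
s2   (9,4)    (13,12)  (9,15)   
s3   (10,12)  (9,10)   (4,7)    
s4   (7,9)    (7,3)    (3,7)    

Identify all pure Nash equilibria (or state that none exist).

(s1, t1)

Find each player's best response to every opponent strategy; NE are the intersections.
The row player's best responses — vs t1: s1 (payoff 13); vs t2: s2 (payoff 13); vs t3: s1 (payoff 11).
The column player's best responses — vs s1: t1 (payoff 14); vs s2: t3 (payoff 15); vs s3: t1 (payoff 12); vs s4: t1 (payoff 9).
The only mutual best response is (s1, t1); neither player gains by switching there.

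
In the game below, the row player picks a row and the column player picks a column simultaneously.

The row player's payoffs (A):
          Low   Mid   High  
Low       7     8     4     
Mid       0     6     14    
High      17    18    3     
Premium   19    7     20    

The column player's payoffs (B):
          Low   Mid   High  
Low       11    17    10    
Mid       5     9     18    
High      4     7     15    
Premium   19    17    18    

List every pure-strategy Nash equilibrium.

A profile is a Nash equilibrium when each player is best-responding to the other.
The row player's best responses — vs Low: Premium (payoff 19); vs Mid: High (payoff 18); vs High: Premium (payoff 20).
The column player's best responses — vs Low: Mid (payoff 17); vs Mid: High (payoff 18); vs High: High (payoff 15); vs Premium: Low (payoff 19).
The only mutual best response is (Premium, Low); neither player gains by switching there.

(Premium, Low)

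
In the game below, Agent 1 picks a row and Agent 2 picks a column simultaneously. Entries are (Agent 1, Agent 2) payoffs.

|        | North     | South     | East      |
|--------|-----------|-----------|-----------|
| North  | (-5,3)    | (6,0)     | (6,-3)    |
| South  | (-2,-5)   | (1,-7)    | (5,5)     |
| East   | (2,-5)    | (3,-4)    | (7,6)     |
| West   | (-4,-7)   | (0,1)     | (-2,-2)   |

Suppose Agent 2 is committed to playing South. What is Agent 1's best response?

North

With Agent 2 fixed at South, Agent 1's payoffs are: North → 6, South → 1, East → 3, West → 0.
The maximum is 6, achieved by North.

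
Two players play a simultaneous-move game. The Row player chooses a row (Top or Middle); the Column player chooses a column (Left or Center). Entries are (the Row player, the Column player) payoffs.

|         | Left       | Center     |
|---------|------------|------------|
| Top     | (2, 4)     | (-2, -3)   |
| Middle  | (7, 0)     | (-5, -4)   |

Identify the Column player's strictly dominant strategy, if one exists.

Left

A strategy is strictly dominant if it gives the Column player a strictly higher payoff than every other strategy, against every choice by the opponent.
Left strictly dominates: vs Top: 4 > -3; vs Middle: 0 > -4.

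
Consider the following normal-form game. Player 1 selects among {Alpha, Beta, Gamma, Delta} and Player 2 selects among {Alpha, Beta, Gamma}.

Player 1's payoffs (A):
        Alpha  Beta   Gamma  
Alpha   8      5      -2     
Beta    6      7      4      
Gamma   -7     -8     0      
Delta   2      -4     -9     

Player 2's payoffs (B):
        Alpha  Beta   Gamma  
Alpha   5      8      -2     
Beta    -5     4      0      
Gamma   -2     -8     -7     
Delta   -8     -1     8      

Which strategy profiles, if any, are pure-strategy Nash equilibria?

Check mutual best responses: a cell is a NE iff neither player can gain by unilaterally deviating.
Player 1's best responses — vs Alpha: Alpha (payoff 8); vs Beta: Beta (payoff 7); vs Gamma: Beta (payoff 4).
Player 2's best responses — vs Alpha: Beta (payoff 8); vs Beta: Beta (payoff 4); vs Gamma: Alpha (payoff -2); vs Delta: Gamma (payoff 8).
The only mutual best response is (Beta, Beta); neither player gains by switching there.

(Beta, Beta)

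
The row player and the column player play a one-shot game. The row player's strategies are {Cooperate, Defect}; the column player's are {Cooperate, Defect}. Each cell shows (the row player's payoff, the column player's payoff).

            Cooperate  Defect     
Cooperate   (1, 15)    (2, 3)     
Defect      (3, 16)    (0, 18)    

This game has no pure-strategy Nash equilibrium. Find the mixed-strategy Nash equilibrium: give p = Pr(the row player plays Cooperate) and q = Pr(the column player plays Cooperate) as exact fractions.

p = 1/7, q = 1/2

In a mixed NE each player is indifferent between their pure strategies, so the opponent's mix sets the indifference.
The column player indifferent between Cooperate and Defect: p·15 + (1−p)·16 = p·3 + (1−p)·18 ⟹ 16 + (-1)p = 18 + (-15)p ⟹ p = 1/7.
The row player indifferent between Cooperate and Defect: q·1 + (1−q)·2 = q·3 + (1−q)·0 ⟹ 2 + (-1)q = 0 + 3q ⟹ q = 1/2.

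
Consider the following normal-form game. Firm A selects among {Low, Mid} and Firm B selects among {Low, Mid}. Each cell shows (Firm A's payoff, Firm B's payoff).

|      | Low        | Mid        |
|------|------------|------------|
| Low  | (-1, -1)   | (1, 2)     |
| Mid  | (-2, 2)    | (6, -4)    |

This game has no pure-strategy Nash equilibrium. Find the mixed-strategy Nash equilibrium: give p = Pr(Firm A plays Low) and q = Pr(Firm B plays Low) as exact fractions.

p = 2/3, q = 5/6

Each player's mixing probability is pinned down by making the *other* player indifferent.
Firm B indifferent between Low and Mid: p·(-1) + (1−p)·2 = p·2 + (1−p)·(-4) ⟹ 2 + (-3)p = (-4) + 6p ⟹ p = 2/3.
Firm A indifferent between Low and Mid: q·(-1) + (1−q)·1 = q·(-2) + (1−q)·6 ⟹ 1 + (-2)q = 6 + (-8)q ⟹ q = 5/6.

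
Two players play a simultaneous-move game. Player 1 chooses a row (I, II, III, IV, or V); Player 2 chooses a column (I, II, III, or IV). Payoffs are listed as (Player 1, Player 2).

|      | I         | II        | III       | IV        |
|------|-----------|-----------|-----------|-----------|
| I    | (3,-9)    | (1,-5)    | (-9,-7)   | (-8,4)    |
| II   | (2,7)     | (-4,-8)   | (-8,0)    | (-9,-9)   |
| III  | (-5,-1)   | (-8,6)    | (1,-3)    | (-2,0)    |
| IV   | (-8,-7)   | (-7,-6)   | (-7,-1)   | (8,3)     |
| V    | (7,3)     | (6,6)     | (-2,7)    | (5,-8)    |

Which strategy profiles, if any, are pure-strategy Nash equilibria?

(IV, IV)

Find each player's best response to every opponent strategy; NE are the intersections.
Player 1's best responses — vs I: V (payoff 7); vs II: V (payoff 6); vs III: III (payoff 1); vs IV: IV (payoff 8).
Player 2's best responses — vs I: IV (payoff 4); vs II: I (payoff 7); vs III: II (payoff 6); vs IV: IV (payoff 3); vs V: III (payoff 7).
The only mutual best response is (IV, IV); neither player gains by switching there.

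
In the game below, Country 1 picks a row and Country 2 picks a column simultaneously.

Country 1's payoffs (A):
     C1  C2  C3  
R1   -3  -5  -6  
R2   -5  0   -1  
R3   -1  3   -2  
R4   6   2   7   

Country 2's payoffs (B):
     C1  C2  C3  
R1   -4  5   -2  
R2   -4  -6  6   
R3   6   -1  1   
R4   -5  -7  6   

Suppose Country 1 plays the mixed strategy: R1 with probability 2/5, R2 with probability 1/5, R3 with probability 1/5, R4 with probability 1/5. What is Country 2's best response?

C3

Country 2's best reply maximizes expected payoff against the mix.
C1: (2/5)·(-4) + (1/5)·(-4) + (1/5)·6 + (1/5)·(-5) = -11/5
C2: (2/5)·5 + (1/5)·(-6) + (1/5)·(-1) + (1/5)·(-7) = -4/5
C3: (2/5)·(-2) + (1/5)·6 + (1/5)·1 + (1/5)·6 = 9/5
Highest expected payoff is 9/5, from C3.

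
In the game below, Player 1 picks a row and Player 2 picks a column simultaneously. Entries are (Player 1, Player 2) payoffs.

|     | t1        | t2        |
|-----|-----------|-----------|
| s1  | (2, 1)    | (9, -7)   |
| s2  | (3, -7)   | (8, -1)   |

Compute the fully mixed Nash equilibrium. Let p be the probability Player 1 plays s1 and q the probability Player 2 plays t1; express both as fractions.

p = 3/7, q = 1/2

In a mixed NE each player is indifferent between their pure strategies, so the opponent's mix sets the indifference.
Player 2 indifferent between t1 and t2: p·1 + (1−p)·(-7) = p·(-7) + (1−p)·(-1) ⟹ (-7) + 8p = (-1) + (-6)p ⟹ p = 3/7.
Player 1 indifferent between s1 and s2: q·2 + (1−q)·9 = q·3 + (1−q)·8 ⟹ 9 + (-7)q = 8 + (-5)q ⟹ q = 1/2.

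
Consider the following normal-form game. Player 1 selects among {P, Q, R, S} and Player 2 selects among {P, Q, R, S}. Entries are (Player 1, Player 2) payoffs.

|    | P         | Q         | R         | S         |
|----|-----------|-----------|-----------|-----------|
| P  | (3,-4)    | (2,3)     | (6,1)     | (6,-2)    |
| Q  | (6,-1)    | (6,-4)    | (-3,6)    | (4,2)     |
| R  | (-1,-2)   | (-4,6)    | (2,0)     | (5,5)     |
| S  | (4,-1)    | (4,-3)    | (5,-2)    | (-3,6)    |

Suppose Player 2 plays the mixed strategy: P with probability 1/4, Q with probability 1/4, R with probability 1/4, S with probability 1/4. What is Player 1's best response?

P

Player 1's best reply maximizes expected payoff against the mix.
P: (1/4)·3 + (1/4)·2 + (1/4)·6 + (1/4)·6 = 17/4
Q: (1/4)·6 + (1/4)·6 + (1/4)·(-3) + (1/4)·4 = 13/4
R: (1/4)·(-1) + (1/4)·(-4) + (1/4)·2 + (1/4)·5 = 1/2
S: (1/4)·4 + (1/4)·4 + (1/4)·5 + (1/4)·(-3) = 5/2
Highest expected payoff is 17/4, from P.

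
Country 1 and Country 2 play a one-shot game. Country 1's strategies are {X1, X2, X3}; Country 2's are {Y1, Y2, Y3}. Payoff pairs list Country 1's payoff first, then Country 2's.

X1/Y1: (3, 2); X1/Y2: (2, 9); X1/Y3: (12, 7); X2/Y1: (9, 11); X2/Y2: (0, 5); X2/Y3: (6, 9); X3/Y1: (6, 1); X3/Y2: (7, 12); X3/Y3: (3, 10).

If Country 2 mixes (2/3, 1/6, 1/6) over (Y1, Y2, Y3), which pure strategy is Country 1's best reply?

X2

Compute Country 1's expected payoff from each pure strategy against the given mix.
X1: (2/3)·3 + (1/6)·2 + (1/6)·12 = 13/3
X2: (2/3)·9 + (1/6)·0 + (1/6)·6 = 7
X3: (2/3)·6 + (1/6)·7 + (1/6)·3 = 17/3
Highest expected payoff is 7, from X2.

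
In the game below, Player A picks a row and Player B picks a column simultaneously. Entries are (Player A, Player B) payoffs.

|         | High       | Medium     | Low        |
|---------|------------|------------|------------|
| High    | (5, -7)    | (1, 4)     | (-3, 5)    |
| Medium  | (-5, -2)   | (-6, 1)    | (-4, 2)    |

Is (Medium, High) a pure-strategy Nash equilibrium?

Holding Player B at High: Player A gets -5 from Medium but could get 5 by switching to High. Player A has a profitable deviation.

No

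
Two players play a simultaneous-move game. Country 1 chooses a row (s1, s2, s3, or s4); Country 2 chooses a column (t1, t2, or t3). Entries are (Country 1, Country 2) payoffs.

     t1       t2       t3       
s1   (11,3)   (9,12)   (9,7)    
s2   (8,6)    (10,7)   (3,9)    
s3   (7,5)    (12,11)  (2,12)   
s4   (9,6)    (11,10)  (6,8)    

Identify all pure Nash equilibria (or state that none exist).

No pure-strategy Nash equilibrium

A profile is a Nash equilibrium when each player is best-responding to the other.
Country 1's best responses — vs t1: s1 (payoff 11); vs t2: s3 (payoff 12); vs t3: s1 (payoff 9).
Country 2's best responses — vs s1: t2 (payoff 12); vs s2: t3 (payoff 9); vs s3: t3 (payoff 12); vs s4: t2 (payoff 10).
No cell has both players best-responding. For instance, Country 1's best reply to t3 is s1, but against s1 Country 2 prefers t2 over t3.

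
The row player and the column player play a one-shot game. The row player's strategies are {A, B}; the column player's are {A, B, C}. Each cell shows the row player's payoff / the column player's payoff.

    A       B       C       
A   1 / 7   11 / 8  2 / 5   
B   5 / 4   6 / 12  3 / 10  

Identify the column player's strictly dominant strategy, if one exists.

B

A strategy is strictly dominant if it gives the column player a strictly higher payoff than every other strategy, against every choice by the opponent.
B strictly dominates: vs A: 8 > each of {7, 5}; vs B: 12 > each of {4, 10}.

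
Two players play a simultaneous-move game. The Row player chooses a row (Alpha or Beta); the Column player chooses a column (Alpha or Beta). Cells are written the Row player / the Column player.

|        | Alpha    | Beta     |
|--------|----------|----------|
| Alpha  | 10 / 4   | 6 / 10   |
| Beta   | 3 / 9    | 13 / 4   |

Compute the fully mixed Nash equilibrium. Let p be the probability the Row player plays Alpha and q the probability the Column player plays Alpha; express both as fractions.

In a mixed NE each player is indifferent between their pure strategies, so the opponent's mix sets the indifference.
The Column player indifferent between Alpha and Beta: p·4 + (1−p)·9 = p·10 + (1−p)·4 ⟹ 9 + (-5)p = 4 + 6p ⟹ p = 5/11.
The Row player indifferent between Alpha and Beta: q·10 + (1−q)·6 = q·3 + (1−q)·13 ⟹ 6 + 4q = 13 + (-10)q ⟹ q = 1/2.

p = 5/11, q = 1/2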